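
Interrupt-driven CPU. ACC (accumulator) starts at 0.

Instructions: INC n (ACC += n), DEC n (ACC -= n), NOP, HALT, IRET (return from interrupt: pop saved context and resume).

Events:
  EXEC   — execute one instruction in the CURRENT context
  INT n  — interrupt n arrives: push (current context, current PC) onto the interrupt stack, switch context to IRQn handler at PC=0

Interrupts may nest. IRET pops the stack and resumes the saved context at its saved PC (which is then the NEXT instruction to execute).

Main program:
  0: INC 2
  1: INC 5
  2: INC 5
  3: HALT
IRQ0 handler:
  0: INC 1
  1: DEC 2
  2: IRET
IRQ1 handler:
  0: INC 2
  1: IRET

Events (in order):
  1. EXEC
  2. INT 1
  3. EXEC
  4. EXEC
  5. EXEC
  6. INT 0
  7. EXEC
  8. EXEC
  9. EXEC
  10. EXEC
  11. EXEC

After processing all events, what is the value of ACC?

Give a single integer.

Answer: 13

Derivation:
Event 1 (EXEC): [MAIN] PC=0: INC 2 -> ACC=2
Event 2 (INT 1): INT 1 arrives: push (MAIN, PC=1), enter IRQ1 at PC=0 (depth now 1)
Event 3 (EXEC): [IRQ1] PC=0: INC 2 -> ACC=4
Event 4 (EXEC): [IRQ1] PC=1: IRET -> resume MAIN at PC=1 (depth now 0)
Event 5 (EXEC): [MAIN] PC=1: INC 5 -> ACC=9
Event 6 (INT 0): INT 0 arrives: push (MAIN, PC=2), enter IRQ0 at PC=0 (depth now 1)
Event 7 (EXEC): [IRQ0] PC=0: INC 1 -> ACC=10
Event 8 (EXEC): [IRQ0] PC=1: DEC 2 -> ACC=8
Event 9 (EXEC): [IRQ0] PC=2: IRET -> resume MAIN at PC=2 (depth now 0)
Event 10 (EXEC): [MAIN] PC=2: INC 5 -> ACC=13
Event 11 (EXEC): [MAIN] PC=3: HALT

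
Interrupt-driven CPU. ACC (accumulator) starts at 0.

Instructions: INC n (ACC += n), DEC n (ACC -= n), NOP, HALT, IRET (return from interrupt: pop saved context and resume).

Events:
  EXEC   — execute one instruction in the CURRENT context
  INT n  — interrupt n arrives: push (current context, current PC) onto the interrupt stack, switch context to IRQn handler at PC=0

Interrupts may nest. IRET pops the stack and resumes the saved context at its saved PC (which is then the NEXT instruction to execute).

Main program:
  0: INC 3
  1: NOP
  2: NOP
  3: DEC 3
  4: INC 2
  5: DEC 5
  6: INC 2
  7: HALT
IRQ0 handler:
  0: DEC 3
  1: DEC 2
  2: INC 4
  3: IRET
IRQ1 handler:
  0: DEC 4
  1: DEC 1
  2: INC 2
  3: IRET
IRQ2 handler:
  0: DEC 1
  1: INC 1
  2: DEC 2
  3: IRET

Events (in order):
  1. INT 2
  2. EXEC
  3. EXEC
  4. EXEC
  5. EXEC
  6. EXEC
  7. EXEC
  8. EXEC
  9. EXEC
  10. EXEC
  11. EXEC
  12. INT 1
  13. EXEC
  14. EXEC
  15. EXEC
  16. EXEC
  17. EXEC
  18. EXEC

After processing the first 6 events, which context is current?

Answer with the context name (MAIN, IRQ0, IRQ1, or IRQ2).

Event 1 (INT 2): INT 2 arrives: push (MAIN, PC=0), enter IRQ2 at PC=0 (depth now 1)
Event 2 (EXEC): [IRQ2] PC=0: DEC 1 -> ACC=-1
Event 3 (EXEC): [IRQ2] PC=1: INC 1 -> ACC=0
Event 4 (EXEC): [IRQ2] PC=2: DEC 2 -> ACC=-2
Event 5 (EXEC): [IRQ2] PC=3: IRET -> resume MAIN at PC=0 (depth now 0)
Event 6 (EXEC): [MAIN] PC=0: INC 3 -> ACC=1

Answer: MAIN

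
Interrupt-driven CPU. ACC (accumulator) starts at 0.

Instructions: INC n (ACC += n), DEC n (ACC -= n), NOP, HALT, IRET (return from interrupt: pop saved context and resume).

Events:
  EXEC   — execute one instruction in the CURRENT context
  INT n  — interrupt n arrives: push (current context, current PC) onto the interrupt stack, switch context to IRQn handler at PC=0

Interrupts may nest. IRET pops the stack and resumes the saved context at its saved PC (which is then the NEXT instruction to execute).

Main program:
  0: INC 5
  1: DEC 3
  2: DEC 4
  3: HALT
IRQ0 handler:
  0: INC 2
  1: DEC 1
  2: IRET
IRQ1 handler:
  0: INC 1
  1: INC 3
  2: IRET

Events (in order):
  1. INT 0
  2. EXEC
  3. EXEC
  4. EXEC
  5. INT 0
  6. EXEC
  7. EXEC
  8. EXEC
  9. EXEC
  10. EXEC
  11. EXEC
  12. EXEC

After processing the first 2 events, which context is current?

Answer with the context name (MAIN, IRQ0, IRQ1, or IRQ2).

Event 1 (INT 0): INT 0 arrives: push (MAIN, PC=0), enter IRQ0 at PC=0 (depth now 1)
Event 2 (EXEC): [IRQ0] PC=0: INC 2 -> ACC=2

Answer: IRQ0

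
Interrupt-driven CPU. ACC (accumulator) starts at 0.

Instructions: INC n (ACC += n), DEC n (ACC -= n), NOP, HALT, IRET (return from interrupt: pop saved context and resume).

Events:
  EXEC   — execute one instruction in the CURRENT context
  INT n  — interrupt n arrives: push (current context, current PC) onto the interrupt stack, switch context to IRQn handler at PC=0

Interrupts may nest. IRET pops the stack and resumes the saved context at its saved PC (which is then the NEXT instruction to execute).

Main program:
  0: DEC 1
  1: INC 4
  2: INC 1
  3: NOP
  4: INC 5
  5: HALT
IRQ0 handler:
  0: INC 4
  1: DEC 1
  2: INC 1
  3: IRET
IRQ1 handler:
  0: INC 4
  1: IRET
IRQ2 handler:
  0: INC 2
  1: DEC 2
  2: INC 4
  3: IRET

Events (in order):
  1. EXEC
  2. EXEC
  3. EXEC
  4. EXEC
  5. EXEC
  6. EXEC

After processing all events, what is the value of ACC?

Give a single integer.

Event 1 (EXEC): [MAIN] PC=0: DEC 1 -> ACC=-1
Event 2 (EXEC): [MAIN] PC=1: INC 4 -> ACC=3
Event 3 (EXEC): [MAIN] PC=2: INC 1 -> ACC=4
Event 4 (EXEC): [MAIN] PC=3: NOP
Event 5 (EXEC): [MAIN] PC=4: INC 5 -> ACC=9
Event 6 (EXEC): [MAIN] PC=5: HALT

Answer: 9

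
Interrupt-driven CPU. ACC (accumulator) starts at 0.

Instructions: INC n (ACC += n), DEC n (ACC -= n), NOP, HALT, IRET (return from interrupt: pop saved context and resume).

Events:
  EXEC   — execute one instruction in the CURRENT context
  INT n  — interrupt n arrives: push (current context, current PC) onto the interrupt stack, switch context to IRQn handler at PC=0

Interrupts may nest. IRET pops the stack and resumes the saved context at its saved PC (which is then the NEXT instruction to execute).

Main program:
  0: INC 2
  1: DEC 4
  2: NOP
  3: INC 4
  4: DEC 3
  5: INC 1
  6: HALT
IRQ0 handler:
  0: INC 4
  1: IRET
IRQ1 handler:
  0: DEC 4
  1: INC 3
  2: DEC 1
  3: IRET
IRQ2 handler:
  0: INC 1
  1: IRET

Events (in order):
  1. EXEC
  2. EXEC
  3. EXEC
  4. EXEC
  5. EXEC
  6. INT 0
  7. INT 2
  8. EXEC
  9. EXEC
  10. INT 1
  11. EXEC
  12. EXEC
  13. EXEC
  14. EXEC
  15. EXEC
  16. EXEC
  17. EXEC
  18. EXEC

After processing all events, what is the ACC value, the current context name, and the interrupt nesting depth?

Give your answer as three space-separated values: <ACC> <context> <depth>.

Answer: 3 MAIN 0

Derivation:
Event 1 (EXEC): [MAIN] PC=0: INC 2 -> ACC=2
Event 2 (EXEC): [MAIN] PC=1: DEC 4 -> ACC=-2
Event 3 (EXEC): [MAIN] PC=2: NOP
Event 4 (EXEC): [MAIN] PC=3: INC 4 -> ACC=2
Event 5 (EXEC): [MAIN] PC=4: DEC 3 -> ACC=-1
Event 6 (INT 0): INT 0 arrives: push (MAIN, PC=5), enter IRQ0 at PC=0 (depth now 1)
Event 7 (INT 2): INT 2 arrives: push (IRQ0, PC=0), enter IRQ2 at PC=0 (depth now 2)
Event 8 (EXEC): [IRQ2] PC=0: INC 1 -> ACC=0
Event 9 (EXEC): [IRQ2] PC=1: IRET -> resume IRQ0 at PC=0 (depth now 1)
Event 10 (INT 1): INT 1 arrives: push (IRQ0, PC=0), enter IRQ1 at PC=0 (depth now 2)
Event 11 (EXEC): [IRQ1] PC=0: DEC 4 -> ACC=-4
Event 12 (EXEC): [IRQ1] PC=1: INC 3 -> ACC=-1
Event 13 (EXEC): [IRQ1] PC=2: DEC 1 -> ACC=-2
Event 14 (EXEC): [IRQ1] PC=3: IRET -> resume IRQ0 at PC=0 (depth now 1)
Event 15 (EXEC): [IRQ0] PC=0: INC 4 -> ACC=2
Event 16 (EXEC): [IRQ0] PC=1: IRET -> resume MAIN at PC=5 (depth now 0)
Event 17 (EXEC): [MAIN] PC=5: INC 1 -> ACC=3
Event 18 (EXEC): [MAIN] PC=6: HALT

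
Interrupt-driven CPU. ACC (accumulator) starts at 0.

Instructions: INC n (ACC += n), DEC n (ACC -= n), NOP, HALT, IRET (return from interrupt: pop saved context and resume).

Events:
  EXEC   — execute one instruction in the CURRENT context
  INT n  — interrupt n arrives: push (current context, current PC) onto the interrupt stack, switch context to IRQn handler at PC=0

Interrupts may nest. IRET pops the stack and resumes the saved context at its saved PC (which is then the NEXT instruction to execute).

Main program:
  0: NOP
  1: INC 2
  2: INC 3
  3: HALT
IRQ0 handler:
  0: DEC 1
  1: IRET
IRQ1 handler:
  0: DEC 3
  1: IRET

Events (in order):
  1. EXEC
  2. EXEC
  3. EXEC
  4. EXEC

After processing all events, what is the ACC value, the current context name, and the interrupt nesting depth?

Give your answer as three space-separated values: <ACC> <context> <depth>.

Event 1 (EXEC): [MAIN] PC=0: NOP
Event 2 (EXEC): [MAIN] PC=1: INC 2 -> ACC=2
Event 3 (EXEC): [MAIN] PC=2: INC 3 -> ACC=5
Event 4 (EXEC): [MAIN] PC=3: HALT

Answer: 5 MAIN 0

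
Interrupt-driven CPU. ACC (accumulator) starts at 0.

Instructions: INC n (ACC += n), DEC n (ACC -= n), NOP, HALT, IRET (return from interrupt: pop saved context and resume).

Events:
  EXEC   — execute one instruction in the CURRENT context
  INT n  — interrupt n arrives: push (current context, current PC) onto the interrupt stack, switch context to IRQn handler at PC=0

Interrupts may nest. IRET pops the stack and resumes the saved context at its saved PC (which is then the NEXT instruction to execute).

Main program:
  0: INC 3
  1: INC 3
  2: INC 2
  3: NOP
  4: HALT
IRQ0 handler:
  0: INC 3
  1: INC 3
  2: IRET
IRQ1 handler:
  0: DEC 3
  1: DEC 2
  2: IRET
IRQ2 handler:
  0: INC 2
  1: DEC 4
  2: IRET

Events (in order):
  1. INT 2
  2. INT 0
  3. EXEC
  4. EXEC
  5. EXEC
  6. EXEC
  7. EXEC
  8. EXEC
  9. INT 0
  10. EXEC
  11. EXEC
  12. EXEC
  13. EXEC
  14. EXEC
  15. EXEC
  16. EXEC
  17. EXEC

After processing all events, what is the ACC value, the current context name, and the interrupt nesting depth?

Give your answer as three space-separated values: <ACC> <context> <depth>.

Event 1 (INT 2): INT 2 arrives: push (MAIN, PC=0), enter IRQ2 at PC=0 (depth now 1)
Event 2 (INT 0): INT 0 arrives: push (IRQ2, PC=0), enter IRQ0 at PC=0 (depth now 2)
Event 3 (EXEC): [IRQ0] PC=0: INC 3 -> ACC=3
Event 4 (EXEC): [IRQ0] PC=1: INC 3 -> ACC=6
Event 5 (EXEC): [IRQ0] PC=2: IRET -> resume IRQ2 at PC=0 (depth now 1)
Event 6 (EXEC): [IRQ2] PC=0: INC 2 -> ACC=8
Event 7 (EXEC): [IRQ2] PC=1: DEC 4 -> ACC=4
Event 8 (EXEC): [IRQ2] PC=2: IRET -> resume MAIN at PC=0 (depth now 0)
Event 9 (INT 0): INT 0 arrives: push (MAIN, PC=0), enter IRQ0 at PC=0 (depth now 1)
Event 10 (EXEC): [IRQ0] PC=0: INC 3 -> ACC=7
Event 11 (EXEC): [IRQ0] PC=1: INC 3 -> ACC=10
Event 12 (EXEC): [IRQ0] PC=2: IRET -> resume MAIN at PC=0 (depth now 0)
Event 13 (EXEC): [MAIN] PC=0: INC 3 -> ACC=13
Event 14 (EXEC): [MAIN] PC=1: INC 3 -> ACC=16
Event 15 (EXEC): [MAIN] PC=2: INC 2 -> ACC=18
Event 16 (EXEC): [MAIN] PC=3: NOP
Event 17 (EXEC): [MAIN] PC=4: HALT

Answer: 18 MAIN 0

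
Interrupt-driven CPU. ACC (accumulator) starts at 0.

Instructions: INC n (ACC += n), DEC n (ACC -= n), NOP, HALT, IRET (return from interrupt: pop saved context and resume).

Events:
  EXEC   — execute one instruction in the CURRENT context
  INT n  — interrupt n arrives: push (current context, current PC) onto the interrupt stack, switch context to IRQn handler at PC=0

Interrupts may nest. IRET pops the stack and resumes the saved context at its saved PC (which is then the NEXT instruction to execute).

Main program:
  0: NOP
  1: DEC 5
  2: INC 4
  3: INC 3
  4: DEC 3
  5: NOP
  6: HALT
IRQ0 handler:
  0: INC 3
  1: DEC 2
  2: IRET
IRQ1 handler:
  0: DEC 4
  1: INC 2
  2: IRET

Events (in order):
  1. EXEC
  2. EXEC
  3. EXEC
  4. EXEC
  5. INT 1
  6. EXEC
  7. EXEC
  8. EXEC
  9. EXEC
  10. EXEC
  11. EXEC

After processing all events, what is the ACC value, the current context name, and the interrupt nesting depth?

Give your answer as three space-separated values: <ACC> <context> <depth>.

Answer: -3 MAIN 0

Derivation:
Event 1 (EXEC): [MAIN] PC=0: NOP
Event 2 (EXEC): [MAIN] PC=1: DEC 5 -> ACC=-5
Event 3 (EXEC): [MAIN] PC=2: INC 4 -> ACC=-1
Event 4 (EXEC): [MAIN] PC=3: INC 3 -> ACC=2
Event 5 (INT 1): INT 1 arrives: push (MAIN, PC=4), enter IRQ1 at PC=0 (depth now 1)
Event 6 (EXEC): [IRQ1] PC=0: DEC 4 -> ACC=-2
Event 7 (EXEC): [IRQ1] PC=1: INC 2 -> ACC=0
Event 8 (EXEC): [IRQ1] PC=2: IRET -> resume MAIN at PC=4 (depth now 0)
Event 9 (EXEC): [MAIN] PC=4: DEC 3 -> ACC=-3
Event 10 (EXEC): [MAIN] PC=5: NOP
Event 11 (EXEC): [MAIN] PC=6: HALT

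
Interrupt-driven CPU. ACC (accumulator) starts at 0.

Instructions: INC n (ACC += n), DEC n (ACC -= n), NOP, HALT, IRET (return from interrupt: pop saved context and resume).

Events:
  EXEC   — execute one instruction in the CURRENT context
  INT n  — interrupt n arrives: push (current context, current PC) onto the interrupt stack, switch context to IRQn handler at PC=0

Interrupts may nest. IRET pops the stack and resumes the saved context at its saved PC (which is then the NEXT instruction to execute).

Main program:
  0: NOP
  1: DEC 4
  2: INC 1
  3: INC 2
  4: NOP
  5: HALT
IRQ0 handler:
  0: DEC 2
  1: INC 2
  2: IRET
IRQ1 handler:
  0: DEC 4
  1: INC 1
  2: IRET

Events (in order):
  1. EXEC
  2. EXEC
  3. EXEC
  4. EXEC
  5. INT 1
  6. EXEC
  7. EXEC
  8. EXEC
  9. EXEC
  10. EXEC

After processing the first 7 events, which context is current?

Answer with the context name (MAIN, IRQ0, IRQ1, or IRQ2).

Event 1 (EXEC): [MAIN] PC=0: NOP
Event 2 (EXEC): [MAIN] PC=1: DEC 4 -> ACC=-4
Event 3 (EXEC): [MAIN] PC=2: INC 1 -> ACC=-3
Event 4 (EXEC): [MAIN] PC=3: INC 2 -> ACC=-1
Event 5 (INT 1): INT 1 arrives: push (MAIN, PC=4), enter IRQ1 at PC=0 (depth now 1)
Event 6 (EXEC): [IRQ1] PC=0: DEC 4 -> ACC=-5
Event 7 (EXEC): [IRQ1] PC=1: INC 1 -> ACC=-4

Answer: IRQ1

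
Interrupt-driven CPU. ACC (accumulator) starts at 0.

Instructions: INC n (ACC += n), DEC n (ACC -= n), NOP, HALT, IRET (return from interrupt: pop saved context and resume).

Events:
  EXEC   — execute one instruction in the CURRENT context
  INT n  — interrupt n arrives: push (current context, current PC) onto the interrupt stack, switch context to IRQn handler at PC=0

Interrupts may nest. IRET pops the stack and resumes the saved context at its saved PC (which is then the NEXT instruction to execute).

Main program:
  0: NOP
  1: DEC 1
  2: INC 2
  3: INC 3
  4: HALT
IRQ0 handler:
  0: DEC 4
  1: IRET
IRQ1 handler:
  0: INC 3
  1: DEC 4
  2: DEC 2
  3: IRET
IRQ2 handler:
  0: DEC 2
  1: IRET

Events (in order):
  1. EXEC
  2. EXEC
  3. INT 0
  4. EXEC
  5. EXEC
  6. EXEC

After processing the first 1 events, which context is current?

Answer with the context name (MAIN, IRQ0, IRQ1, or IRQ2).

Event 1 (EXEC): [MAIN] PC=0: NOP

Answer: MAIN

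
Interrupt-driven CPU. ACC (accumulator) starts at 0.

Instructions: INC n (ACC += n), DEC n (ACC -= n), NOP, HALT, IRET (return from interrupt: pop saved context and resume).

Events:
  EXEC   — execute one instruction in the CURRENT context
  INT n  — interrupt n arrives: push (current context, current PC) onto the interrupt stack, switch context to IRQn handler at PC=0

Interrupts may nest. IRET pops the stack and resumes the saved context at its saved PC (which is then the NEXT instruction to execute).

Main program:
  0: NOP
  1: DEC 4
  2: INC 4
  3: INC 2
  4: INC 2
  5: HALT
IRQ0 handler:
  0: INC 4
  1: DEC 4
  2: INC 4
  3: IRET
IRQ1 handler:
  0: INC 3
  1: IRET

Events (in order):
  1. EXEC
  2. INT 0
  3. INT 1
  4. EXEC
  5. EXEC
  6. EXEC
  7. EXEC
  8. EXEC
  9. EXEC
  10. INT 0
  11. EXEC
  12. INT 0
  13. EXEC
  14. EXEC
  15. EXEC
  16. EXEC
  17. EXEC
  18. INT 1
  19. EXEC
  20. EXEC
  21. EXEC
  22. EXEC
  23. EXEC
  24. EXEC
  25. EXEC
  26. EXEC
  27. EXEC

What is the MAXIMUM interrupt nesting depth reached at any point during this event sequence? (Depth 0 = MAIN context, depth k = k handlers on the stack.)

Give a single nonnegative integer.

Answer: 2

Derivation:
Event 1 (EXEC): [MAIN] PC=0: NOP [depth=0]
Event 2 (INT 0): INT 0 arrives: push (MAIN, PC=1), enter IRQ0 at PC=0 (depth now 1) [depth=1]
Event 3 (INT 1): INT 1 arrives: push (IRQ0, PC=0), enter IRQ1 at PC=0 (depth now 2) [depth=2]
Event 4 (EXEC): [IRQ1] PC=0: INC 3 -> ACC=3 [depth=2]
Event 5 (EXEC): [IRQ1] PC=1: IRET -> resume IRQ0 at PC=0 (depth now 1) [depth=1]
Event 6 (EXEC): [IRQ0] PC=0: INC 4 -> ACC=7 [depth=1]
Event 7 (EXEC): [IRQ0] PC=1: DEC 4 -> ACC=3 [depth=1]
Event 8 (EXEC): [IRQ0] PC=2: INC 4 -> ACC=7 [depth=1]
Event 9 (EXEC): [IRQ0] PC=3: IRET -> resume MAIN at PC=1 (depth now 0) [depth=0]
Event 10 (INT 0): INT 0 arrives: push (MAIN, PC=1), enter IRQ0 at PC=0 (depth now 1) [depth=1]
Event 11 (EXEC): [IRQ0] PC=0: INC 4 -> ACC=11 [depth=1]
Event 12 (INT 0): INT 0 arrives: push (IRQ0, PC=1), enter IRQ0 at PC=0 (depth now 2) [depth=2]
Event 13 (EXEC): [IRQ0] PC=0: INC 4 -> ACC=15 [depth=2]
Event 14 (EXEC): [IRQ0] PC=1: DEC 4 -> ACC=11 [depth=2]
Event 15 (EXEC): [IRQ0] PC=2: INC 4 -> ACC=15 [depth=2]
Event 16 (EXEC): [IRQ0] PC=3: IRET -> resume IRQ0 at PC=1 (depth now 1) [depth=1]
Event 17 (EXEC): [IRQ0] PC=1: DEC 4 -> ACC=11 [depth=1]
Event 18 (INT 1): INT 1 arrives: push (IRQ0, PC=2), enter IRQ1 at PC=0 (depth now 2) [depth=2]
Event 19 (EXEC): [IRQ1] PC=0: INC 3 -> ACC=14 [depth=2]
Event 20 (EXEC): [IRQ1] PC=1: IRET -> resume IRQ0 at PC=2 (depth now 1) [depth=1]
Event 21 (EXEC): [IRQ0] PC=2: INC 4 -> ACC=18 [depth=1]
Event 22 (EXEC): [IRQ0] PC=3: IRET -> resume MAIN at PC=1 (depth now 0) [depth=0]
Event 23 (EXEC): [MAIN] PC=1: DEC 4 -> ACC=14 [depth=0]
Event 24 (EXEC): [MAIN] PC=2: INC 4 -> ACC=18 [depth=0]
Event 25 (EXEC): [MAIN] PC=3: INC 2 -> ACC=20 [depth=0]
Event 26 (EXEC): [MAIN] PC=4: INC 2 -> ACC=22 [depth=0]
Event 27 (EXEC): [MAIN] PC=5: HALT [depth=0]
Max depth observed: 2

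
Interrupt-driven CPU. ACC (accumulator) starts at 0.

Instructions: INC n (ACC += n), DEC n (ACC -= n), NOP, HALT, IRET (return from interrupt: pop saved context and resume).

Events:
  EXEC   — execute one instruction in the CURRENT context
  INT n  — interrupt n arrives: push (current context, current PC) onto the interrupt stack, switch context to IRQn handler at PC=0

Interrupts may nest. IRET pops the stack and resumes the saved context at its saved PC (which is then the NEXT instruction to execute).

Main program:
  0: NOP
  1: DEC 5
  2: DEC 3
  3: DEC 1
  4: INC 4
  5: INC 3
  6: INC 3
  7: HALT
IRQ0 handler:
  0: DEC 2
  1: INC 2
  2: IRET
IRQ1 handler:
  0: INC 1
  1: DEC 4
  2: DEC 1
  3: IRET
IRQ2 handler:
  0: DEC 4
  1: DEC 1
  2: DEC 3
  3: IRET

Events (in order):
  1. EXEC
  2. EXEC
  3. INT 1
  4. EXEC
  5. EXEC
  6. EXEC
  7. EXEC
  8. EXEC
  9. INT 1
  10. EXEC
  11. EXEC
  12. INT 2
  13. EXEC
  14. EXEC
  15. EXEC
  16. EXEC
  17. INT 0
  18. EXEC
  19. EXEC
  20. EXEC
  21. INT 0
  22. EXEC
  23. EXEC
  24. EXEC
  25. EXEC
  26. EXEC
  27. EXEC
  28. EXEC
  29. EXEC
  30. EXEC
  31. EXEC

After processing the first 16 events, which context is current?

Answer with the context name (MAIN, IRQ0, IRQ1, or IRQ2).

Event 1 (EXEC): [MAIN] PC=0: NOP
Event 2 (EXEC): [MAIN] PC=1: DEC 5 -> ACC=-5
Event 3 (INT 1): INT 1 arrives: push (MAIN, PC=2), enter IRQ1 at PC=0 (depth now 1)
Event 4 (EXEC): [IRQ1] PC=0: INC 1 -> ACC=-4
Event 5 (EXEC): [IRQ1] PC=1: DEC 4 -> ACC=-8
Event 6 (EXEC): [IRQ1] PC=2: DEC 1 -> ACC=-9
Event 7 (EXEC): [IRQ1] PC=3: IRET -> resume MAIN at PC=2 (depth now 0)
Event 8 (EXEC): [MAIN] PC=2: DEC 3 -> ACC=-12
Event 9 (INT 1): INT 1 arrives: push (MAIN, PC=3), enter IRQ1 at PC=0 (depth now 1)
Event 10 (EXEC): [IRQ1] PC=0: INC 1 -> ACC=-11
Event 11 (EXEC): [IRQ1] PC=1: DEC 4 -> ACC=-15
Event 12 (INT 2): INT 2 arrives: push (IRQ1, PC=2), enter IRQ2 at PC=0 (depth now 2)
Event 13 (EXEC): [IRQ2] PC=0: DEC 4 -> ACC=-19
Event 14 (EXEC): [IRQ2] PC=1: DEC 1 -> ACC=-20
Event 15 (EXEC): [IRQ2] PC=2: DEC 3 -> ACC=-23
Event 16 (EXEC): [IRQ2] PC=3: IRET -> resume IRQ1 at PC=2 (depth now 1)

Answer: IRQ1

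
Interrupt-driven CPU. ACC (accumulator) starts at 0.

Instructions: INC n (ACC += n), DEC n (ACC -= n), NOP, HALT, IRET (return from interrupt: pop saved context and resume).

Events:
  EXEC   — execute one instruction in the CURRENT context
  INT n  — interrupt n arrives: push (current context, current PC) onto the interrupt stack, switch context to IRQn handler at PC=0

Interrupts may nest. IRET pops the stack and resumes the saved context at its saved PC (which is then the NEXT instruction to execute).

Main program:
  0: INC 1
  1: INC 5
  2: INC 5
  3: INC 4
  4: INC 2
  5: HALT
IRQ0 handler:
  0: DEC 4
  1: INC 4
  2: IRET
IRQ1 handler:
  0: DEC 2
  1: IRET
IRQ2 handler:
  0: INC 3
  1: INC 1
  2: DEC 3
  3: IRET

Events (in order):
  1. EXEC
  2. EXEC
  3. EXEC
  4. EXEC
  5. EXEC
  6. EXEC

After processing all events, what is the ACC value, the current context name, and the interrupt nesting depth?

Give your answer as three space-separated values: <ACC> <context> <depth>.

Answer: 17 MAIN 0

Derivation:
Event 1 (EXEC): [MAIN] PC=0: INC 1 -> ACC=1
Event 2 (EXEC): [MAIN] PC=1: INC 5 -> ACC=6
Event 3 (EXEC): [MAIN] PC=2: INC 5 -> ACC=11
Event 4 (EXEC): [MAIN] PC=3: INC 4 -> ACC=15
Event 5 (EXEC): [MAIN] PC=4: INC 2 -> ACC=17
Event 6 (EXEC): [MAIN] PC=5: HALT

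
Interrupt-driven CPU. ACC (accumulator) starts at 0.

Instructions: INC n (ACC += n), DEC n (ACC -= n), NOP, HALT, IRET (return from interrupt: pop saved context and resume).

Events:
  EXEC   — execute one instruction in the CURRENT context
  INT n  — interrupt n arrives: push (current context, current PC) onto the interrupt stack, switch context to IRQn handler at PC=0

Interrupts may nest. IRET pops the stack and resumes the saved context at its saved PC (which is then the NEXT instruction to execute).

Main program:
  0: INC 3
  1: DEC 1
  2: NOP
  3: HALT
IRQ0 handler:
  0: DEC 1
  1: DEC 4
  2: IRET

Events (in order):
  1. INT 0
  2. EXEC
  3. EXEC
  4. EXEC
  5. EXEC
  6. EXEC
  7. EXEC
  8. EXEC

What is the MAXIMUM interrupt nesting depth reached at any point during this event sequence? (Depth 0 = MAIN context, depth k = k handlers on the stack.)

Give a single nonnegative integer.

Event 1 (INT 0): INT 0 arrives: push (MAIN, PC=0), enter IRQ0 at PC=0 (depth now 1) [depth=1]
Event 2 (EXEC): [IRQ0] PC=0: DEC 1 -> ACC=-1 [depth=1]
Event 3 (EXEC): [IRQ0] PC=1: DEC 4 -> ACC=-5 [depth=1]
Event 4 (EXEC): [IRQ0] PC=2: IRET -> resume MAIN at PC=0 (depth now 0) [depth=0]
Event 5 (EXEC): [MAIN] PC=0: INC 3 -> ACC=-2 [depth=0]
Event 6 (EXEC): [MAIN] PC=1: DEC 1 -> ACC=-3 [depth=0]
Event 7 (EXEC): [MAIN] PC=2: NOP [depth=0]
Event 8 (EXEC): [MAIN] PC=3: HALT [depth=0]
Max depth observed: 1

Answer: 1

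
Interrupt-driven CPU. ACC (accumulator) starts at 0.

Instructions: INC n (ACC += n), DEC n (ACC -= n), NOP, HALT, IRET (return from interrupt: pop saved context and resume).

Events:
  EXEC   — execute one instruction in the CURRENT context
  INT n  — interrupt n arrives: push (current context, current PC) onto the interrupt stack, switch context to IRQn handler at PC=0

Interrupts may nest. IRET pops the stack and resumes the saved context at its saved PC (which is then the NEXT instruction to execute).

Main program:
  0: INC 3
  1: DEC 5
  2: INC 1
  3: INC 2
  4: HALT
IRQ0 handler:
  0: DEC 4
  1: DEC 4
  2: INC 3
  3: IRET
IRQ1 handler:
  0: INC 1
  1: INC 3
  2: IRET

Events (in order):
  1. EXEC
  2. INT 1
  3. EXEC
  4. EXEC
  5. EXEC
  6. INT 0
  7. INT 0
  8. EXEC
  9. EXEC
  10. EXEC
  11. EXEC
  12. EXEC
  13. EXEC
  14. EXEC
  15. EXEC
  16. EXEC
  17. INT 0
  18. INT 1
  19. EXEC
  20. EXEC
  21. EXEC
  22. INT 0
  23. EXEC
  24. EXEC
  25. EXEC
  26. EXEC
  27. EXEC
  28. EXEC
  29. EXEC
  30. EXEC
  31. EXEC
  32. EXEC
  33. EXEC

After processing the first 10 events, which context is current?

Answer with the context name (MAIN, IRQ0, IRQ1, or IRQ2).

Answer: IRQ0

Derivation:
Event 1 (EXEC): [MAIN] PC=0: INC 3 -> ACC=3
Event 2 (INT 1): INT 1 arrives: push (MAIN, PC=1), enter IRQ1 at PC=0 (depth now 1)
Event 3 (EXEC): [IRQ1] PC=0: INC 1 -> ACC=4
Event 4 (EXEC): [IRQ1] PC=1: INC 3 -> ACC=7
Event 5 (EXEC): [IRQ1] PC=2: IRET -> resume MAIN at PC=1 (depth now 0)
Event 6 (INT 0): INT 0 arrives: push (MAIN, PC=1), enter IRQ0 at PC=0 (depth now 1)
Event 7 (INT 0): INT 0 arrives: push (IRQ0, PC=0), enter IRQ0 at PC=0 (depth now 2)
Event 8 (EXEC): [IRQ0] PC=0: DEC 4 -> ACC=3
Event 9 (EXEC): [IRQ0] PC=1: DEC 4 -> ACC=-1
Event 10 (EXEC): [IRQ0] PC=2: INC 3 -> ACC=2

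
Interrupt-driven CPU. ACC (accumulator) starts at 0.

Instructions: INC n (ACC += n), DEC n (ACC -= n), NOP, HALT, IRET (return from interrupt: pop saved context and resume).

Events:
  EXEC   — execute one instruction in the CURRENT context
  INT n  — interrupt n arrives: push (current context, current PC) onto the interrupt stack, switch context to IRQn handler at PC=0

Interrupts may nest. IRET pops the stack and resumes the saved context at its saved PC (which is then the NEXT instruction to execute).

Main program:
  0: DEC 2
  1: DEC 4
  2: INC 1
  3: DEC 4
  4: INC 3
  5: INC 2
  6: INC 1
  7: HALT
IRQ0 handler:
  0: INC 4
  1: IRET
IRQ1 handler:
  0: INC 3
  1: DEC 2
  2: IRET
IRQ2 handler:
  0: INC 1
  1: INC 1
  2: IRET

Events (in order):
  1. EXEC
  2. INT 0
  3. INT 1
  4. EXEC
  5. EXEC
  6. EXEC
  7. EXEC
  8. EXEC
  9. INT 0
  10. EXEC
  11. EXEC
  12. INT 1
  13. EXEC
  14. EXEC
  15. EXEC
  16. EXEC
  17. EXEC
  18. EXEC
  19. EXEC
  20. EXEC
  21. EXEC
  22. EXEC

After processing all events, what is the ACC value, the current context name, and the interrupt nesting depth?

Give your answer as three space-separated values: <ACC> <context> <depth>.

Event 1 (EXEC): [MAIN] PC=0: DEC 2 -> ACC=-2
Event 2 (INT 0): INT 0 arrives: push (MAIN, PC=1), enter IRQ0 at PC=0 (depth now 1)
Event 3 (INT 1): INT 1 arrives: push (IRQ0, PC=0), enter IRQ1 at PC=0 (depth now 2)
Event 4 (EXEC): [IRQ1] PC=0: INC 3 -> ACC=1
Event 5 (EXEC): [IRQ1] PC=1: DEC 2 -> ACC=-1
Event 6 (EXEC): [IRQ1] PC=2: IRET -> resume IRQ0 at PC=0 (depth now 1)
Event 7 (EXEC): [IRQ0] PC=0: INC 4 -> ACC=3
Event 8 (EXEC): [IRQ0] PC=1: IRET -> resume MAIN at PC=1 (depth now 0)
Event 9 (INT 0): INT 0 arrives: push (MAIN, PC=1), enter IRQ0 at PC=0 (depth now 1)
Event 10 (EXEC): [IRQ0] PC=0: INC 4 -> ACC=7
Event 11 (EXEC): [IRQ0] PC=1: IRET -> resume MAIN at PC=1 (depth now 0)
Event 12 (INT 1): INT 1 arrives: push (MAIN, PC=1), enter IRQ1 at PC=0 (depth now 1)
Event 13 (EXEC): [IRQ1] PC=0: INC 3 -> ACC=10
Event 14 (EXEC): [IRQ1] PC=1: DEC 2 -> ACC=8
Event 15 (EXEC): [IRQ1] PC=2: IRET -> resume MAIN at PC=1 (depth now 0)
Event 16 (EXEC): [MAIN] PC=1: DEC 4 -> ACC=4
Event 17 (EXEC): [MAIN] PC=2: INC 1 -> ACC=5
Event 18 (EXEC): [MAIN] PC=3: DEC 4 -> ACC=1
Event 19 (EXEC): [MAIN] PC=4: INC 3 -> ACC=4
Event 20 (EXEC): [MAIN] PC=5: INC 2 -> ACC=6
Event 21 (EXEC): [MAIN] PC=6: INC 1 -> ACC=7
Event 22 (EXEC): [MAIN] PC=7: HALT

Answer: 7 MAIN 0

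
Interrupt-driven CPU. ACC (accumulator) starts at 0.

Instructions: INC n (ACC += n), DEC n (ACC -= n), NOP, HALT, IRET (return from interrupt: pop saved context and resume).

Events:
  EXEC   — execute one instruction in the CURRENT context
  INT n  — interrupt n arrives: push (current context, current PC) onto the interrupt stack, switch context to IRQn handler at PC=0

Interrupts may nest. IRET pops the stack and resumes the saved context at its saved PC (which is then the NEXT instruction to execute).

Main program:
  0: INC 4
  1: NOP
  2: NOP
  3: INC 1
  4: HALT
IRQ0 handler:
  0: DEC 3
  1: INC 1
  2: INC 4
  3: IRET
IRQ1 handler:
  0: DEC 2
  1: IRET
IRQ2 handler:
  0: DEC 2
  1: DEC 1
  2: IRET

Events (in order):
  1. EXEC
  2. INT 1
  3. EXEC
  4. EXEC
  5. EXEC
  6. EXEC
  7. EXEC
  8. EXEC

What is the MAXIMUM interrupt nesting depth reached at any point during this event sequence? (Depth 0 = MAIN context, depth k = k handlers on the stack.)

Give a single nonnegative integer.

Event 1 (EXEC): [MAIN] PC=0: INC 4 -> ACC=4 [depth=0]
Event 2 (INT 1): INT 1 arrives: push (MAIN, PC=1), enter IRQ1 at PC=0 (depth now 1) [depth=1]
Event 3 (EXEC): [IRQ1] PC=0: DEC 2 -> ACC=2 [depth=1]
Event 4 (EXEC): [IRQ1] PC=1: IRET -> resume MAIN at PC=1 (depth now 0) [depth=0]
Event 5 (EXEC): [MAIN] PC=1: NOP [depth=0]
Event 6 (EXEC): [MAIN] PC=2: NOP [depth=0]
Event 7 (EXEC): [MAIN] PC=3: INC 1 -> ACC=3 [depth=0]
Event 8 (EXEC): [MAIN] PC=4: HALT [depth=0]
Max depth observed: 1

Answer: 1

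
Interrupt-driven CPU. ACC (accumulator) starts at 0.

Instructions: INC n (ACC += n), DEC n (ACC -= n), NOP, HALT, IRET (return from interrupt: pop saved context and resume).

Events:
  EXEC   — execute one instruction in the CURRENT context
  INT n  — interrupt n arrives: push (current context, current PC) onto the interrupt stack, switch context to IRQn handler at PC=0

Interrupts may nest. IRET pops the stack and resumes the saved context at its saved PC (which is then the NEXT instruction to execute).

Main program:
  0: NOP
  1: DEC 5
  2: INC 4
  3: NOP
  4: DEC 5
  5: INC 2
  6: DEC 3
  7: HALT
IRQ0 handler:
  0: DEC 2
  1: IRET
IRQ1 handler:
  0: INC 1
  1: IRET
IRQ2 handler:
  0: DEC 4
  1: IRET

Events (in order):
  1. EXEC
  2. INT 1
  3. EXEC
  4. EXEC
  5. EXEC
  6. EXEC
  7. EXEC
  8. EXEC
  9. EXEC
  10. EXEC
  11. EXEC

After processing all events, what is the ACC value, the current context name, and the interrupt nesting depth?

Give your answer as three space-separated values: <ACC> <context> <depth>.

Event 1 (EXEC): [MAIN] PC=0: NOP
Event 2 (INT 1): INT 1 arrives: push (MAIN, PC=1), enter IRQ1 at PC=0 (depth now 1)
Event 3 (EXEC): [IRQ1] PC=0: INC 1 -> ACC=1
Event 4 (EXEC): [IRQ1] PC=1: IRET -> resume MAIN at PC=1 (depth now 0)
Event 5 (EXEC): [MAIN] PC=1: DEC 5 -> ACC=-4
Event 6 (EXEC): [MAIN] PC=2: INC 4 -> ACC=0
Event 7 (EXEC): [MAIN] PC=3: NOP
Event 8 (EXEC): [MAIN] PC=4: DEC 5 -> ACC=-5
Event 9 (EXEC): [MAIN] PC=5: INC 2 -> ACC=-3
Event 10 (EXEC): [MAIN] PC=6: DEC 3 -> ACC=-6
Event 11 (EXEC): [MAIN] PC=7: HALT

Answer: -6 MAIN 0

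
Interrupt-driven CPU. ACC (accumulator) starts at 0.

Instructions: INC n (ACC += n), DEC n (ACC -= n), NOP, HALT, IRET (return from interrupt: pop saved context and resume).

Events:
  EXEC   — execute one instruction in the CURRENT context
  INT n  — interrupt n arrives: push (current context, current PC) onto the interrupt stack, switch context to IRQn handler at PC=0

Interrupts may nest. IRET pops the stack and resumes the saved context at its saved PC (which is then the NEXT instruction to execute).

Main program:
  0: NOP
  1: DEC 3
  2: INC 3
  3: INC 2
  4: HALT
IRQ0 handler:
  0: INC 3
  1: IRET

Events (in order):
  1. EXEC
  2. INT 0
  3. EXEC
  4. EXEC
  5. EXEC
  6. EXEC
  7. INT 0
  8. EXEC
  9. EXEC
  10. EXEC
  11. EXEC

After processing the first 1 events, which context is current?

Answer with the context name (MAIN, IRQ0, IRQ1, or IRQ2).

Answer: MAIN

Derivation:
Event 1 (EXEC): [MAIN] PC=0: NOP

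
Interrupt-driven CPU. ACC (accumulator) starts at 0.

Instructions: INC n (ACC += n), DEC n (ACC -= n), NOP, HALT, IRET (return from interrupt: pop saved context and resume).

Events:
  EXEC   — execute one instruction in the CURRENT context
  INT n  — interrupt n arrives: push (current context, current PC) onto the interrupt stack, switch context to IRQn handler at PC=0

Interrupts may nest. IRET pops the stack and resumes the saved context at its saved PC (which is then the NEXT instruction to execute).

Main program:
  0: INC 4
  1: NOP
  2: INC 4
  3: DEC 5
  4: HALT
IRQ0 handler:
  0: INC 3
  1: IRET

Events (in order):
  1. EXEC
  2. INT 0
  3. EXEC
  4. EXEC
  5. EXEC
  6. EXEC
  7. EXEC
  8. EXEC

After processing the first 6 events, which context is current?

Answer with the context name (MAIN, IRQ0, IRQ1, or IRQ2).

Answer: MAIN

Derivation:
Event 1 (EXEC): [MAIN] PC=0: INC 4 -> ACC=4
Event 2 (INT 0): INT 0 arrives: push (MAIN, PC=1), enter IRQ0 at PC=0 (depth now 1)
Event 3 (EXEC): [IRQ0] PC=0: INC 3 -> ACC=7
Event 4 (EXEC): [IRQ0] PC=1: IRET -> resume MAIN at PC=1 (depth now 0)
Event 5 (EXEC): [MAIN] PC=1: NOP
Event 6 (EXEC): [MAIN] PC=2: INC 4 -> ACC=11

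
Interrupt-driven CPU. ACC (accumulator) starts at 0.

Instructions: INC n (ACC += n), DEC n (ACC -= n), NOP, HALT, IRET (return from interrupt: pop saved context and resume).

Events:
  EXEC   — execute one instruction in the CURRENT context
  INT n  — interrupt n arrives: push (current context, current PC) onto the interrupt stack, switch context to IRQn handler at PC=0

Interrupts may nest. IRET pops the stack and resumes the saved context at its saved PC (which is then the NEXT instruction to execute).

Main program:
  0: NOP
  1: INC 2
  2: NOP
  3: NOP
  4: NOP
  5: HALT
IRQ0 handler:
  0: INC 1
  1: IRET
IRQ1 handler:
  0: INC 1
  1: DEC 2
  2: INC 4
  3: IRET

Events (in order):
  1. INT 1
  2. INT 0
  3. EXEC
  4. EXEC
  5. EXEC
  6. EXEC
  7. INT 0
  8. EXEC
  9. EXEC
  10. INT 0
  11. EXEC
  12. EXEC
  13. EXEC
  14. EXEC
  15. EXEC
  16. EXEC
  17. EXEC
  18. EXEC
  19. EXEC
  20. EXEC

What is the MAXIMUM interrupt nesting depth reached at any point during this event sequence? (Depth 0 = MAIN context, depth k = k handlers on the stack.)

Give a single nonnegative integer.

Answer: 2

Derivation:
Event 1 (INT 1): INT 1 arrives: push (MAIN, PC=0), enter IRQ1 at PC=0 (depth now 1) [depth=1]
Event 2 (INT 0): INT 0 arrives: push (IRQ1, PC=0), enter IRQ0 at PC=0 (depth now 2) [depth=2]
Event 3 (EXEC): [IRQ0] PC=0: INC 1 -> ACC=1 [depth=2]
Event 4 (EXEC): [IRQ0] PC=1: IRET -> resume IRQ1 at PC=0 (depth now 1) [depth=1]
Event 5 (EXEC): [IRQ1] PC=0: INC 1 -> ACC=2 [depth=1]
Event 6 (EXEC): [IRQ1] PC=1: DEC 2 -> ACC=0 [depth=1]
Event 7 (INT 0): INT 0 arrives: push (IRQ1, PC=2), enter IRQ0 at PC=0 (depth now 2) [depth=2]
Event 8 (EXEC): [IRQ0] PC=0: INC 1 -> ACC=1 [depth=2]
Event 9 (EXEC): [IRQ0] PC=1: IRET -> resume IRQ1 at PC=2 (depth now 1) [depth=1]
Event 10 (INT 0): INT 0 arrives: push (IRQ1, PC=2), enter IRQ0 at PC=0 (depth now 2) [depth=2]
Event 11 (EXEC): [IRQ0] PC=0: INC 1 -> ACC=2 [depth=2]
Event 12 (EXEC): [IRQ0] PC=1: IRET -> resume IRQ1 at PC=2 (depth now 1) [depth=1]
Event 13 (EXEC): [IRQ1] PC=2: INC 4 -> ACC=6 [depth=1]
Event 14 (EXEC): [IRQ1] PC=3: IRET -> resume MAIN at PC=0 (depth now 0) [depth=0]
Event 15 (EXEC): [MAIN] PC=0: NOP [depth=0]
Event 16 (EXEC): [MAIN] PC=1: INC 2 -> ACC=8 [depth=0]
Event 17 (EXEC): [MAIN] PC=2: NOP [depth=0]
Event 18 (EXEC): [MAIN] PC=3: NOP [depth=0]
Event 19 (EXEC): [MAIN] PC=4: NOP [depth=0]
Event 20 (EXEC): [MAIN] PC=5: HALT [depth=0]
Max depth observed: 2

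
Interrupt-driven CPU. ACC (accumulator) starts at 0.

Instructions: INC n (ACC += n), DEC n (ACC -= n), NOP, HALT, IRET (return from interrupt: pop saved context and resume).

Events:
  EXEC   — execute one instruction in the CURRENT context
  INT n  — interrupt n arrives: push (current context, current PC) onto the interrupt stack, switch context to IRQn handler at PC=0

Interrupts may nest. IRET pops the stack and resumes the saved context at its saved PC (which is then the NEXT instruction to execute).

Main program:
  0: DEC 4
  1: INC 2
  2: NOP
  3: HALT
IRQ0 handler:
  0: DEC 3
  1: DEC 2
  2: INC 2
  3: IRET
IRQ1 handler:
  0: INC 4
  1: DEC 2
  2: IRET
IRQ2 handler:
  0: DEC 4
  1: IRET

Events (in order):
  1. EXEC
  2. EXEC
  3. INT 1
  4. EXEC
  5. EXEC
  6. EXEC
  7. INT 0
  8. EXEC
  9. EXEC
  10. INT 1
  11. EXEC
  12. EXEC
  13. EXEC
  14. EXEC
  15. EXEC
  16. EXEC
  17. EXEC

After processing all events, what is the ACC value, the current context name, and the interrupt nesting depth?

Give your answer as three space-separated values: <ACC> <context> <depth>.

Answer: -1 MAIN 0

Derivation:
Event 1 (EXEC): [MAIN] PC=0: DEC 4 -> ACC=-4
Event 2 (EXEC): [MAIN] PC=1: INC 2 -> ACC=-2
Event 3 (INT 1): INT 1 arrives: push (MAIN, PC=2), enter IRQ1 at PC=0 (depth now 1)
Event 4 (EXEC): [IRQ1] PC=0: INC 4 -> ACC=2
Event 5 (EXEC): [IRQ1] PC=1: DEC 2 -> ACC=0
Event 6 (EXEC): [IRQ1] PC=2: IRET -> resume MAIN at PC=2 (depth now 0)
Event 7 (INT 0): INT 0 arrives: push (MAIN, PC=2), enter IRQ0 at PC=0 (depth now 1)
Event 8 (EXEC): [IRQ0] PC=0: DEC 3 -> ACC=-3
Event 9 (EXEC): [IRQ0] PC=1: DEC 2 -> ACC=-5
Event 10 (INT 1): INT 1 arrives: push (IRQ0, PC=2), enter IRQ1 at PC=0 (depth now 2)
Event 11 (EXEC): [IRQ1] PC=0: INC 4 -> ACC=-1
Event 12 (EXEC): [IRQ1] PC=1: DEC 2 -> ACC=-3
Event 13 (EXEC): [IRQ1] PC=2: IRET -> resume IRQ0 at PC=2 (depth now 1)
Event 14 (EXEC): [IRQ0] PC=2: INC 2 -> ACC=-1
Event 15 (EXEC): [IRQ0] PC=3: IRET -> resume MAIN at PC=2 (depth now 0)
Event 16 (EXEC): [MAIN] PC=2: NOP
Event 17 (EXEC): [MAIN] PC=3: HALT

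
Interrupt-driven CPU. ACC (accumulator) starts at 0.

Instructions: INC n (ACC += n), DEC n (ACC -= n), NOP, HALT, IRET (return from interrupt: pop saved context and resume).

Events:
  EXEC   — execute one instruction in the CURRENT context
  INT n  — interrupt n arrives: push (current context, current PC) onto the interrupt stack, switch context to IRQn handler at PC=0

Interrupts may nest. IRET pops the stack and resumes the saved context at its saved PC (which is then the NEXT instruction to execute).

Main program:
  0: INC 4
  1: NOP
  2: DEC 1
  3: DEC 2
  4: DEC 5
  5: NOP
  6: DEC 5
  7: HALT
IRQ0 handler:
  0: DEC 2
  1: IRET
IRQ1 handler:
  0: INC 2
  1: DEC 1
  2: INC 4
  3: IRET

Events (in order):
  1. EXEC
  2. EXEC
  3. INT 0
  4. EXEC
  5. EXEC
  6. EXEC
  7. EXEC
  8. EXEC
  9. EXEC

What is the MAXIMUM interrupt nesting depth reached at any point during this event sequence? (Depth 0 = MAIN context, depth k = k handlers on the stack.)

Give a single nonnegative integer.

Answer: 1

Derivation:
Event 1 (EXEC): [MAIN] PC=0: INC 4 -> ACC=4 [depth=0]
Event 2 (EXEC): [MAIN] PC=1: NOP [depth=0]
Event 3 (INT 0): INT 0 arrives: push (MAIN, PC=2), enter IRQ0 at PC=0 (depth now 1) [depth=1]
Event 4 (EXEC): [IRQ0] PC=0: DEC 2 -> ACC=2 [depth=1]
Event 5 (EXEC): [IRQ0] PC=1: IRET -> resume MAIN at PC=2 (depth now 0) [depth=0]
Event 6 (EXEC): [MAIN] PC=2: DEC 1 -> ACC=1 [depth=0]
Event 7 (EXEC): [MAIN] PC=3: DEC 2 -> ACC=-1 [depth=0]
Event 8 (EXEC): [MAIN] PC=4: DEC 5 -> ACC=-6 [depth=0]
Event 9 (EXEC): [MAIN] PC=5: NOP [depth=0]
Max depth observed: 1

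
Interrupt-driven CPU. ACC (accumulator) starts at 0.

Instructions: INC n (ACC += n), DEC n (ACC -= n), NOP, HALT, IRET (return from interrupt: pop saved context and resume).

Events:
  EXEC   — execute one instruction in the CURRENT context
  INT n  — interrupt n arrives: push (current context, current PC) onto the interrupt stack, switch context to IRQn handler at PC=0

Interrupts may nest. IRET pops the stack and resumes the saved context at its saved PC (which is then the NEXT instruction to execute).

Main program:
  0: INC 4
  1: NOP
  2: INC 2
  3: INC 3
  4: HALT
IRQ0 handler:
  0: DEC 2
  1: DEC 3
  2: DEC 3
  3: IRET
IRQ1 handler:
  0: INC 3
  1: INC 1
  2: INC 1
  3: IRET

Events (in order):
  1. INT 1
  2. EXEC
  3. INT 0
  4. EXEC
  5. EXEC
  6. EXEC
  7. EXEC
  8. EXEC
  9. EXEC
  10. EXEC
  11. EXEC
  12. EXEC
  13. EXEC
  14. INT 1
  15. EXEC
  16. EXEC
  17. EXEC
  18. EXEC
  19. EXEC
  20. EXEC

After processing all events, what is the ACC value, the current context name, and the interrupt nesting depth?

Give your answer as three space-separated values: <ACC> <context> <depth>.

Event 1 (INT 1): INT 1 arrives: push (MAIN, PC=0), enter IRQ1 at PC=0 (depth now 1)
Event 2 (EXEC): [IRQ1] PC=0: INC 3 -> ACC=3
Event 3 (INT 0): INT 0 arrives: push (IRQ1, PC=1), enter IRQ0 at PC=0 (depth now 2)
Event 4 (EXEC): [IRQ0] PC=0: DEC 2 -> ACC=1
Event 5 (EXEC): [IRQ0] PC=1: DEC 3 -> ACC=-2
Event 6 (EXEC): [IRQ0] PC=2: DEC 3 -> ACC=-5
Event 7 (EXEC): [IRQ0] PC=3: IRET -> resume IRQ1 at PC=1 (depth now 1)
Event 8 (EXEC): [IRQ1] PC=1: INC 1 -> ACC=-4
Event 9 (EXEC): [IRQ1] PC=2: INC 1 -> ACC=-3
Event 10 (EXEC): [IRQ1] PC=3: IRET -> resume MAIN at PC=0 (depth now 0)
Event 11 (EXEC): [MAIN] PC=0: INC 4 -> ACC=1
Event 12 (EXEC): [MAIN] PC=1: NOP
Event 13 (EXEC): [MAIN] PC=2: INC 2 -> ACC=3
Event 14 (INT 1): INT 1 arrives: push (MAIN, PC=3), enter IRQ1 at PC=0 (depth now 1)
Event 15 (EXEC): [IRQ1] PC=0: INC 3 -> ACC=6
Event 16 (EXEC): [IRQ1] PC=1: INC 1 -> ACC=7
Event 17 (EXEC): [IRQ1] PC=2: INC 1 -> ACC=8
Event 18 (EXEC): [IRQ1] PC=3: IRET -> resume MAIN at PC=3 (depth now 0)
Event 19 (EXEC): [MAIN] PC=3: INC 3 -> ACC=11
Event 20 (EXEC): [MAIN] PC=4: HALT

Answer: 11 MAIN 0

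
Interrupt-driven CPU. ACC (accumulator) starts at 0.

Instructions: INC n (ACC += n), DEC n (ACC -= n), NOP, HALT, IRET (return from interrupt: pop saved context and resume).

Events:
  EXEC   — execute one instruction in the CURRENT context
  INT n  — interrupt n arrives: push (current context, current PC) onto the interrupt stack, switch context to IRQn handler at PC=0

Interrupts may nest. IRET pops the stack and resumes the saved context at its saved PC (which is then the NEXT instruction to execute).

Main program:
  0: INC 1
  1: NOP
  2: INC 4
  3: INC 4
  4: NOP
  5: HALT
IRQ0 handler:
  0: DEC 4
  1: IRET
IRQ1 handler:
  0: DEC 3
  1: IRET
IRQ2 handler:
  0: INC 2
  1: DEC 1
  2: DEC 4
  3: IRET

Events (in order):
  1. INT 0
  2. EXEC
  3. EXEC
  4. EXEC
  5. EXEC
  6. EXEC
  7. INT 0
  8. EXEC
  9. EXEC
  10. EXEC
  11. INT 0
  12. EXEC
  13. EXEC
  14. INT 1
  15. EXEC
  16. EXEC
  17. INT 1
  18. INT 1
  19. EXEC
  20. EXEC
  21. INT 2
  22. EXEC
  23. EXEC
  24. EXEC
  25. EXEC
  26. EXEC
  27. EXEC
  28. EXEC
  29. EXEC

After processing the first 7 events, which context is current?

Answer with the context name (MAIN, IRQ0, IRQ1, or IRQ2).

Answer: IRQ0

Derivation:
Event 1 (INT 0): INT 0 arrives: push (MAIN, PC=0), enter IRQ0 at PC=0 (depth now 1)
Event 2 (EXEC): [IRQ0] PC=0: DEC 4 -> ACC=-4
Event 3 (EXEC): [IRQ0] PC=1: IRET -> resume MAIN at PC=0 (depth now 0)
Event 4 (EXEC): [MAIN] PC=0: INC 1 -> ACC=-3
Event 5 (EXEC): [MAIN] PC=1: NOP
Event 6 (EXEC): [MAIN] PC=2: INC 4 -> ACC=1
Event 7 (INT 0): INT 0 arrives: push (MAIN, PC=3), enter IRQ0 at PC=0 (depth now 1)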